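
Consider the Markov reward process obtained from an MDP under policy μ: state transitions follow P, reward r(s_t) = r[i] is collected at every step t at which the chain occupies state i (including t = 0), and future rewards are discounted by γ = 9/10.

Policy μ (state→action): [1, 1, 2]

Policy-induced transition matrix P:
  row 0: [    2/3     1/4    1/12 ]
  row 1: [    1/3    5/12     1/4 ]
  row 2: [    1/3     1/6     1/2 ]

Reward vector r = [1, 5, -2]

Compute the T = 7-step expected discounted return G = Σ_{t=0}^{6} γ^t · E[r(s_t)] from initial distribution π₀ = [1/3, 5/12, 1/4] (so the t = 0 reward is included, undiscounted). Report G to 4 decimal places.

t=0: π = [0.3333, 0.4167, 0.2500], E[r] = 1.9167, γ^t·E[r] = 1.916667, running G = 1.916667
t=1: π = [0.4444, 0.2986, 0.2569], E[r] = 1.4236, γ^t·E[r] = 1.281250, running G = 3.197917
t=2: π = [0.4815, 0.2784, 0.2402], E[r] = 1.3929, γ^t·E[r] = 1.128281, running G = 4.326198
t=3: π = [0.4938, 0.2764, 0.2298], E[r] = 1.4161, γ^t·E[r] = 1.032363, running G = 5.358561
t=4: π = [0.4979, 0.2769, 0.2251], E[r] = 1.4322, γ^t·E[r] = 0.939682, running G = 6.298243
t=5: π = [0.4993, 0.2774, 0.2233], E[r] = 1.4397, γ^t·E[r] = 0.850113, running G = 7.148356
t=6: π = [0.4998, 0.2776, 0.2226], E[r] = 1.4427, γ^t·E[r] = 0.766700, running G = 7.915056

G = 7.9151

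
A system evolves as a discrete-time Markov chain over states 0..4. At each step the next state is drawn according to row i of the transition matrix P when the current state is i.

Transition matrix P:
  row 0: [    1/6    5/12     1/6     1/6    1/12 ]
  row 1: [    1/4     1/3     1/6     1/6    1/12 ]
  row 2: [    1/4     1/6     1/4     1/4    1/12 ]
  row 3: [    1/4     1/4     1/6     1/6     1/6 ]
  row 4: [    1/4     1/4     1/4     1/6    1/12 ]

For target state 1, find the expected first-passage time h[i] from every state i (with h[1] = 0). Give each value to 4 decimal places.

h = [3.1044, 0.0000, 4.0026, 3.6712, 3.6967]

First-step conditioning: h[1] = 0; for i ≠ 1, h[i] = 1 + Σ_k P[i][k]·h[k].
  h[0] = 1 + 1/6·h[0] + 1/6·h[2] + 1/6·h[3] + 1/12·h[4]
  h[2] = 1 + 1/4·h[0] + 1/4·h[2] + 1/4·h[3] + 1/12·h[4]
  h[3] = 1 + 1/4·h[0] + 1/6·h[2] + 1/6·h[3] + 1/6·h[4]
  h[4] = 1 + 1/4·h[0] + 1/4·h[2] + 1/6·h[3] + 1/12·h[4]
Solving the 4×4 linear system over states ≠ 1 gives exactly h = [18996/6119, 0, 24492/6119, 22464/6119, 780/211] (h[1] = 0 is the target).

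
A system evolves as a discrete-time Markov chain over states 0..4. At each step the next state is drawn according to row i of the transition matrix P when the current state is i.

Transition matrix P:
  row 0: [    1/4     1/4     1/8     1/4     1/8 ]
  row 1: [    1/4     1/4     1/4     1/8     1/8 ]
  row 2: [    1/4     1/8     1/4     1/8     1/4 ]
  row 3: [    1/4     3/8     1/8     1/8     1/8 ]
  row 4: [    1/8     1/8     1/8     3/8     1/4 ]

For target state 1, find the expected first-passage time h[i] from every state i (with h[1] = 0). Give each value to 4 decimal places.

First-step conditioning: h[1] = 0; for i ≠ 1, h[i] = 1 + Σ_k P[i][k]·h[k].
  h[0] = 1 + 1/4·h[0] + 1/8·h[2] + 1/4·h[3] + 1/8·h[4]
  h[2] = 1 + 1/4·h[0] + 1/4·h[2] + 1/8·h[3] + 1/4·h[4]
  h[3] = 1 + 1/4·h[0] + 1/8·h[2] + 1/8·h[3] + 1/8·h[4]
  h[4] = 1 + 1/8·h[0] + 1/8·h[2] + 3/8·h[3] + 1/4·h[4]
Solving the 4×4 linear system over states ≠ 1 gives exactly h = [196/47, 0, 692/141, 1568/423, 1988/423] (h[1] = 0 is the target).

h = [4.1702, 0.0000, 4.9078, 3.7069, 4.6998]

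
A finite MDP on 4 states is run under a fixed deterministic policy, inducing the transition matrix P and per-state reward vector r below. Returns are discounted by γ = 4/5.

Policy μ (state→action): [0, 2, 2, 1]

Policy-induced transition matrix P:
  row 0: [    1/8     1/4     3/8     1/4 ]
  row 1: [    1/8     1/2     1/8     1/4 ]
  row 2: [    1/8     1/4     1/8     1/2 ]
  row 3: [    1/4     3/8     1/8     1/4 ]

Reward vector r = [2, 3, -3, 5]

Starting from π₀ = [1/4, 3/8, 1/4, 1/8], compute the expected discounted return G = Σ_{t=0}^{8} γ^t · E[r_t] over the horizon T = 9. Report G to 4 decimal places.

G = 9.5521

t=0: π = [0.2500, 0.3750, 0.2500, 0.1250], E[r] = 1.5000, γ^t·E[r] = 1.500000, running G = 1.500000
t=1: π = [0.1406, 0.3594, 0.1875, 0.3125], E[r] = 2.3594, γ^t·E[r] = 1.887500, running G = 3.387500
t=2: π = [0.1641, 0.3789, 0.1602, 0.2969], E[r] = 2.4688, γ^t·E[r] = 1.580000, running G = 4.967500
t=3: π = [0.1621, 0.3818, 0.1660, 0.2900], E[r] = 2.4219, γ^t·E[r] = 1.240000, running G = 6.207500
t=4: π = [0.1613, 0.3817, 0.1655, 0.2915], E[r] = 2.4286, γ^t·E[r] = 0.994750, running G = 7.202250
t=5: π = [0.1614, 0.3819, 0.1653, 0.2914], E[r] = 2.4294, γ^t·E[r] = 0.796080, running G = 7.998330
t=6: π = [0.1614, 0.3819, 0.1654, 0.2913], E[r] = 2.4291, γ^t·E[r] = 0.636768, running G = 8.635098
t=7: π = [0.1614, 0.3819, 0.1654, 0.2913], E[r] = 2.4291, γ^t·E[r] = 0.509425, running G = 9.144523
t=8: π = [0.1614, 0.3819, 0.1654, 0.2913], E[r] = 2.4291, γ^t·E[r] = 0.407541, running G = 9.552065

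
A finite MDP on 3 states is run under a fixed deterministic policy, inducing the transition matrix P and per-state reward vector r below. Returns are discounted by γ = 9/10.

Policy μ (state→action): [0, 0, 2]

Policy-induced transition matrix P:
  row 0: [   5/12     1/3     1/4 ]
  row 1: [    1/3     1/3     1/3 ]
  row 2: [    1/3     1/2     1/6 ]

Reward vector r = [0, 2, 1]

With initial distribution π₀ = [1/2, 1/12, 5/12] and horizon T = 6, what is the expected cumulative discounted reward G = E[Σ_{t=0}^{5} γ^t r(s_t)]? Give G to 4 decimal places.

G = 4.3248

t=0: π = [0.5000, 0.0833, 0.4167], E[r] = 0.5833, γ^t·E[r] = 0.583333, running G = 0.583333
t=1: π = [0.3750, 0.4028, 0.2222], E[r] = 1.0278, γ^t·E[r] = 0.925000, running G = 1.508333
t=2: π = [0.3646, 0.3704, 0.2650], E[r] = 1.0058, γ^t·E[r] = 0.814688, running G = 2.323021
t=3: π = [0.3637, 0.3775, 0.2588], E[r] = 1.0138, γ^t·E[r] = 0.739055, running G = 3.062076
t=4: π = [0.3636, 0.3765, 0.2599], E[r] = 1.0128, γ^t·E[r] = 0.664511, running G = 3.726587
t=5: π = [0.3636, 0.3766, 0.2597], E[r] = 1.0130, γ^t·E[r] = 0.598174, running G = 4.324760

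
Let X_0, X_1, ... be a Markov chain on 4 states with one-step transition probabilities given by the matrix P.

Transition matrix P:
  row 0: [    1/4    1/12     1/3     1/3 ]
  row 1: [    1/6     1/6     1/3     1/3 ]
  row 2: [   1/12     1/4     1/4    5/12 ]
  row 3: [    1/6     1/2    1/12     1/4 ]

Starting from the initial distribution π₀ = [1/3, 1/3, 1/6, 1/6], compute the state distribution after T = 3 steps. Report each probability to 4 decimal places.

π = [0.1610, 0.2819, 0.2323, 0.3248]

t=0: π = [0.3333, 0.3333, 0.1667, 0.1667]
t=1: π = [0.1806, 0.2083, 0.2778, 0.3333]
t=2: π = [0.1586, 0.2859, 0.2269, 0.3287]
t=3: π = [0.1610, 0.2819, 0.2323, 0.3248]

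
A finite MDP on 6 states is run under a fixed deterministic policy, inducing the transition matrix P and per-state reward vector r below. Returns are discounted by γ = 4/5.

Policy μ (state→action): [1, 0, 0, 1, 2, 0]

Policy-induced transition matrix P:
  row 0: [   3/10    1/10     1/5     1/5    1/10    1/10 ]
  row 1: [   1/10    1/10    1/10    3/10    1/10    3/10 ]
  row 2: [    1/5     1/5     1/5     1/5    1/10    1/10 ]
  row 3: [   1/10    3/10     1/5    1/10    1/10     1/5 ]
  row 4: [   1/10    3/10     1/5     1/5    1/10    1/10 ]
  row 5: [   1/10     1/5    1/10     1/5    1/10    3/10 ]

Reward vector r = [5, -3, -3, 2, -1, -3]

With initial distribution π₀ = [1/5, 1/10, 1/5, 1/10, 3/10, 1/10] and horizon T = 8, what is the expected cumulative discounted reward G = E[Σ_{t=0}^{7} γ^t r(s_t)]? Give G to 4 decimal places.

G = -2.1947

t=0: π = [0.2000, 0.1000, 0.2000, 0.1000, 0.3000, 0.1000], E[r] = -0.3000, γ^t·E[r] = -0.300000, running G = -0.300000
t=1: π = [0.1600, 0.2100, 0.1800, 0.2000, 0.1000, 0.1500], E[r] = -0.5200, γ^t·E[r] = -0.416000, running G = -0.716000
t=2: π = [0.1500, 0.1930, 0.1640, 0.2010, 0.1000, 0.1920], E[r] = -0.5950, γ^t·E[r] = -0.380800, running G = -1.096800
t=3: π = [0.1464, 0.1958, 0.1615, 0.1992, 0.1000, 0.1971], E[r] = -0.6328, γ^t·E[r] = -0.323994, running G = -1.420794
t=4: π = [0.1454, 0.1957, 0.1607, 0.1997, 0.1000, 0.1985], E[r] = -0.6383, γ^t·E[r] = -0.261431, running G = -1.682225
t=5: π = [0.1452, 0.1959, 0.1606, 0.1996, 0.1000, 0.1988], E[r] = -0.6407, γ^t·E[r] = -0.209952, running G = -1.892177
t=6: π = [0.1451, 0.1959, 0.1605, 0.1996, 0.1000, 0.1989], E[r] = -0.6412, γ^t·E[r] = -0.168076, running G = -2.060254
t=7: π = [0.1451, 0.1959, 0.1605, 0.1996, 0.1000, 0.1989], E[r] = -0.6413, γ^t·E[r] = -0.134493, running G = -2.194747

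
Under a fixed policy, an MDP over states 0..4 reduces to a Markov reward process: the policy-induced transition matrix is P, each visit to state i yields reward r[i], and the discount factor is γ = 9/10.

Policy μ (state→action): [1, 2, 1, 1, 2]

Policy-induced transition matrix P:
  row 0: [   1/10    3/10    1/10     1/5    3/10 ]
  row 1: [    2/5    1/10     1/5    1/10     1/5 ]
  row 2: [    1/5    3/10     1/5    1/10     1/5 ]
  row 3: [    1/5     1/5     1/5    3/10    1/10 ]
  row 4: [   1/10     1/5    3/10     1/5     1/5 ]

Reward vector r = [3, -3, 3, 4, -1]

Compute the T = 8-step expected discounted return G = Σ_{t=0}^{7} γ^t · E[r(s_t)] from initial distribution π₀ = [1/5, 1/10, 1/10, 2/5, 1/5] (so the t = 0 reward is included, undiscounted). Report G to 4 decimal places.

t=0: π = [0.2000, 0.1000, 0.1000, 0.4000, 0.2000], E[r] = 2.0000, γ^t·E[r] = 2.000000, running G = 2.000000
t=1: π = [0.1800, 0.2200, 0.2000, 0.2200, 0.1800], E[r] = 1.1800, γ^t·E[r] = 1.062000, running G = 3.062000
t=2: π = [0.2080, 0.2160, 0.2000, 0.1800, 0.1960], E[r] = 1.1000, γ^t·E[r] = 0.891000, running G = 3.953000
t=3: π = [0.2028, 0.2192, 0.1988, 0.1764, 0.2028], E[r] = 1.0500, γ^t·E[r] = 0.765450, running G = 4.718450
t=4: π = [0.2033, 0.2182, 0.2000, 0.1758, 0.2026], E[r] = 1.0558, γ^t·E[r] = 0.692737, running G = 5.411187
t=5: π = [0.2031, 0.2185, 0.1999, 0.1758, 0.2027], E[r] = 1.0538, γ^t·E[r] = 0.622235, running G = 6.033421
t=6: π = [0.2031, 0.2184, 0.2000, 0.1757, 0.2027], E[r] = 1.0541, γ^t·E[r] = 0.560203, running G = 6.593624
t=7: π = [0.2031, 0.2185, 0.2000, 0.1757, 0.2027], E[r] = 1.0540, γ^t·E[r] = 0.504121, running G = 7.097745

G = 7.0977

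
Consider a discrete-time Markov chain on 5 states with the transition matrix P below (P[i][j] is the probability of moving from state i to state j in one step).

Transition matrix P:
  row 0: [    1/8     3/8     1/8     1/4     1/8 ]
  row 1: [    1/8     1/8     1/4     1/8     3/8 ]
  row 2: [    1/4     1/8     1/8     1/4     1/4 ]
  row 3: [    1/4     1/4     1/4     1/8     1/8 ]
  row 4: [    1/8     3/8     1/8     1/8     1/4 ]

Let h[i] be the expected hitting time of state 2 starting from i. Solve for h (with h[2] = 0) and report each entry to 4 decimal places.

First-step conditioning: h[2] = 0; for i ≠ 2, h[i] = 1 + Σ_k P[i][k]·h[k].
  h[0] = 1 + 1/8·h[0] + 3/8·h[1] + 1/4·h[3] + 1/8·h[4]
  h[1] = 1 + 1/8·h[0] + 1/8·h[1] + 1/8·h[3] + 3/8·h[4]
  h[3] = 1 + 1/4·h[0] + 1/4·h[1] + 1/8·h[3] + 1/8·h[4]
  h[4] = 1 + 1/8·h[0] + 3/8·h[1] + 1/8·h[3] + 1/4·h[4]
Solving the 4×4 linear system over states ≠ 2 gives exactly h = [138/25, 126/25, 0, 124/25, 28/5] (h[2] = 0 is the target).

h = [5.5200, 5.0400, 0.0000, 4.9600, 5.6000]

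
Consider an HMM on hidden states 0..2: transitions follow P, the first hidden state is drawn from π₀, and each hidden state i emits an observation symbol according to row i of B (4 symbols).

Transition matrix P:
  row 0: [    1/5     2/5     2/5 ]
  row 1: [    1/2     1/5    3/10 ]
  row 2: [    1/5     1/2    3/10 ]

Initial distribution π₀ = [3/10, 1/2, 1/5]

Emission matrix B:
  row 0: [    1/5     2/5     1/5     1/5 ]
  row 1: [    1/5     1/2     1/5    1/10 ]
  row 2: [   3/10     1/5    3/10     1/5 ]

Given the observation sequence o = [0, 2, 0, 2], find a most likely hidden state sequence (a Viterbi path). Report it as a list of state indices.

path = [1, 0, 2, 1]

t=0: δ = [6.000e-02, 1.000e-01, 6.000e-02]  (obs o_0=0)
t=1: δ = [1.000e-02, 6.000e-03, 9.000e-03]  ψ = [1, 2, 1]  (obs o_1=2)
t=2: δ = [6.000e-04, 9.000e-04, 1.200e-03]  ψ = [1, 2, 0]  (obs o_2=0)
t=3: δ = [9.000e-05, 1.200e-04, 1.080e-04]  ψ = [1, 2, 2]  (obs o_3=2)
backtrack: best end state = 1; path = [1, 0, 2, 1]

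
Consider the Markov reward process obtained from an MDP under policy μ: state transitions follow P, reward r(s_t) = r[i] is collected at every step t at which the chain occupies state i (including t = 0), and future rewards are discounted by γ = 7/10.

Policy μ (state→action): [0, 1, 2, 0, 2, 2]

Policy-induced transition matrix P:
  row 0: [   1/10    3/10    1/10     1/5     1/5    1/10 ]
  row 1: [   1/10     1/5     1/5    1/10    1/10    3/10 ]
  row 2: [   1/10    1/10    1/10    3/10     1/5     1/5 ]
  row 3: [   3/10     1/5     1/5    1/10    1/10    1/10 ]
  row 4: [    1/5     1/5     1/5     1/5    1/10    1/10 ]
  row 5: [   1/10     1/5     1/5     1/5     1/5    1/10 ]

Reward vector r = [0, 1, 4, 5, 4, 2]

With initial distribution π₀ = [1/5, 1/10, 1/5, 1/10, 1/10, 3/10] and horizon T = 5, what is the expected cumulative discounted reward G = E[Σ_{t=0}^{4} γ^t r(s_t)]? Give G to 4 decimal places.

t=0: π = [0.2000, 0.1000, 0.2000, 0.1000, 0.1000, 0.3000], E[r] = 2.4000, γ^t·E[r] = 2.400000, running G = 2.400000
t=1: π = [0.1300, 0.2000, 0.1600, 0.2000, 0.1700, 0.1400], E[r] = 2.8000, γ^t·E[r] = 1.960000, running G = 4.360000
t=2: π = [0.1570, 0.1970, 0.1710, 0.1760, 0.1430, 0.1560], E[r] = 2.6450, γ^t·E[r] = 1.296050, running G = 5.656050
t=3: π = [0.1495, 0.1986, 0.1672, 0.1798, 0.1484, 0.1565], E[r] = 2.6730, γ^t·E[r] = 0.916839, running G = 6.572889
t=4: π = [0.1508, 0.1982, 0.1683, 0.1789, 0.1473, 0.1564], E[r] = 2.6681, γ^t·E[r] = 0.640613, running G = 7.213502

G = 7.2135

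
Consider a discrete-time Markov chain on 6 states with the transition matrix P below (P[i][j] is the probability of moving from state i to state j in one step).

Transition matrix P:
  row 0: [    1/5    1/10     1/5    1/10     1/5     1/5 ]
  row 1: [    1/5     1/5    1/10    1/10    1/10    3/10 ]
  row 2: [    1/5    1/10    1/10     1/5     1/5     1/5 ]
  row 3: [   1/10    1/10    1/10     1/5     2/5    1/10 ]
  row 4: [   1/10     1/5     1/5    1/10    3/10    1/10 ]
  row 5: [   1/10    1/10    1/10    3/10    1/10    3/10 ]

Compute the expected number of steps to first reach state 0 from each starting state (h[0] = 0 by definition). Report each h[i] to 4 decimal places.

First-step conditioning: h[0] = 0; for i ≠ 0, h[i] = 1 + Σ_k P[i][k]·h[k].
  h[1] = 1 + 1/5·h[1] + 1/10·h[2] + 1/10·h[3] + 1/10·h[4] + 3/10·h[5]
  h[2] = 1 + 1/10·h[1] + 1/10·h[2] + 1/5·h[3] + 1/5·h[4] + 1/5·h[5]
  h[3] = 1 + 1/10·h[1] + 1/10·h[2] + 1/5·h[3] + 2/5·h[4] + 1/10·h[5]
  h[4] = 1 + 1/5·h[1] + 1/5·h[2] + 1/10·h[3] + 3/10·h[4] + 1/10·h[5]
  h[5] = 1 + 1/10·h[1] + 1/10·h[2] + 3/10·h[3] + 1/10·h[4] + 3/10·h[5]
Solving the 5×5 linear system over states ≠ 0 gives exactly h = [0, 37610/5307, 37940/5307, 13985/1769, 41195/5307, 14080/1769] (h[0] = 0 is the target).

h = [0.0000, 7.0869, 7.1490, 7.9056, 7.7624, 7.9593]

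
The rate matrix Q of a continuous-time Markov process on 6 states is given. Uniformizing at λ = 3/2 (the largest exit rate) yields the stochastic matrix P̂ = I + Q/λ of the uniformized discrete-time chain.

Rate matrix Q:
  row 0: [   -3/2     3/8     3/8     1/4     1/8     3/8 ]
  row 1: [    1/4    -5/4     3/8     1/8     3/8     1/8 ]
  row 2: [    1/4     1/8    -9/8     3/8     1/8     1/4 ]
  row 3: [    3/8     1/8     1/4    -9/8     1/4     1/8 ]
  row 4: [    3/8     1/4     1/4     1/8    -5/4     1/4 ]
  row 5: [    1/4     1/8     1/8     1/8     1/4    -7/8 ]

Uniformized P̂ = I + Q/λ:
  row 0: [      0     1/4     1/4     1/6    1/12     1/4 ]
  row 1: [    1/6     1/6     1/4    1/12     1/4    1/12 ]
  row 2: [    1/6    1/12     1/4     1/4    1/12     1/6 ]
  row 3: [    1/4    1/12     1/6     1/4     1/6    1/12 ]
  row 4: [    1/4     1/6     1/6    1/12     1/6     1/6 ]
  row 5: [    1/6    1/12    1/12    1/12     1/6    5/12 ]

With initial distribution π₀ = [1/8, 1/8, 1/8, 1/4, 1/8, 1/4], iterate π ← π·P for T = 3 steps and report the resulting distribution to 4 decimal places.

t=0: π = [0.1250, 0.1250, 0.1250, 0.2500, 0.1250, 0.2500]
t=1: π = [0.1771, 0.1250, 0.1771, 0.1563, 0.1563, 0.2083]
t=2: π = [0.1632, 0.1363, 0.1892, 0.1536, 0.1476, 0.2101]
t=3: π = [0.1646, 0.1342, 0.1899, 0.1541, 0.1487, 0.2086]

π = [0.1646, 0.1342, 0.1899, 0.1541, 0.1487, 0.2086]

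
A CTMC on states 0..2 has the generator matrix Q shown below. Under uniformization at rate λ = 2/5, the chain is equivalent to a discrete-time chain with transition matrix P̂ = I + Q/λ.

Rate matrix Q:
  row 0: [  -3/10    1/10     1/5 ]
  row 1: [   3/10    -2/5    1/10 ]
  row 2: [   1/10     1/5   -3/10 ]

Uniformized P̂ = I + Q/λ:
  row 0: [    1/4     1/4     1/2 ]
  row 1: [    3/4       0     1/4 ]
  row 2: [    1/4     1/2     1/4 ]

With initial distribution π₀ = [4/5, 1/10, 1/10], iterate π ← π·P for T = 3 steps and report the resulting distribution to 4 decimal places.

t=0: π = [0.8000, 0.1000, 0.1000]
t=1: π = [0.3000, 0.2500, 0.4500]
t=2: π = [0.3750, 0.3000, 0.3250]
t=3: π = [0.4000, 0.2563, 0.3438]

π = [0.4000, 0.2563, 0.3438]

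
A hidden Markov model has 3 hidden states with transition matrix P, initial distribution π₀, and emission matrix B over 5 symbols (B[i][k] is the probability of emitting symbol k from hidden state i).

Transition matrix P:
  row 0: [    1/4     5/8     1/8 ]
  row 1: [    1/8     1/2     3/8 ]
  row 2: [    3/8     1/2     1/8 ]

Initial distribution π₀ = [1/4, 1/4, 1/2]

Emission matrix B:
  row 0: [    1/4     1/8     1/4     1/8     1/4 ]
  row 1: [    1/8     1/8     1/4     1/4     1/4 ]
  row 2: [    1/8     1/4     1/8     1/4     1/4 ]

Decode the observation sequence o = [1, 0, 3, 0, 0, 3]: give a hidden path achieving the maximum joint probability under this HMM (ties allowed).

path = [2, 0, 1, 2, 0, 1]

t=0: δ = [3.125e-02, 3.125e-02, 1.250e-01]  (obs o_0=1)
t=1: δ = [1.172e-02, 7.812e-03, 1.953e-03]  ψ = [2, 2, 2]  (obs o_1=0)
t=2: δ = [3.662e-04, 1.831e-03, 7.324e-04]  ψ = [0, 0, 1]  (obs o_2=3)
t=3: δ = [6.866e-05, 1.144e-04, 8.583e-05]  ψ = [2, 1, 1]  (obs o_3=0)
t=4: δ = [8.047e-06, 7.153e-06, 5.364e-06]  ψ = [2, 1, 1]  (obs o_4=0)
t=5: δ = [2.515e-07, 1.257e-06, 6.706e-07]  ψ = [0, 0, 1]  (obs o_5=3)
backtrack: best end state = 1; path = [2, 0, 1, 2, 0, 1]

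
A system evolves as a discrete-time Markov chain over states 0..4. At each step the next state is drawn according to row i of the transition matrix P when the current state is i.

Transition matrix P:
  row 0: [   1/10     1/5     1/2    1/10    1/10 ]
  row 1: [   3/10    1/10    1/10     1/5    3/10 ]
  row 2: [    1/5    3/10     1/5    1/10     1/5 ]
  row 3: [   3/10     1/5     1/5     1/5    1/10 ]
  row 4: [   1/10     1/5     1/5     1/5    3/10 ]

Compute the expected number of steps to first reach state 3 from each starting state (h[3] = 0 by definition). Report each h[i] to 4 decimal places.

h = [7.0557, 6.3066, 6.9338, 0.0000, 6.2195]

First-step conditioning: h[3] = 0; for i ≠ 3, h[i] = 1 + Σ_k P[i][k]·h[k].
  h[0] = 1 + 1/10·h[0] + 1/5·h[1] + 1/2·h[2] + 1/10·h[4]
  h[1] = 1 + 3/10·h[0] + 1/10·h[1] + 1/10·h[2] + 3/10·h[4]
  h[2] = 1 + 1/5·h[0] + 3/10·h[1] + 1/5·h[2] + 1/5·h[4]
  h[4] = 1 + 1/10·h[0] + 1/5·h[1] + 1/5·h[2] + 3/10·h[4]
Solving the 4×4 linear system over states ≠ 3 gives exactly h = [2025/287, 1810/287, 1990/287, 0, 255/41] (h[3] = 0 is the target).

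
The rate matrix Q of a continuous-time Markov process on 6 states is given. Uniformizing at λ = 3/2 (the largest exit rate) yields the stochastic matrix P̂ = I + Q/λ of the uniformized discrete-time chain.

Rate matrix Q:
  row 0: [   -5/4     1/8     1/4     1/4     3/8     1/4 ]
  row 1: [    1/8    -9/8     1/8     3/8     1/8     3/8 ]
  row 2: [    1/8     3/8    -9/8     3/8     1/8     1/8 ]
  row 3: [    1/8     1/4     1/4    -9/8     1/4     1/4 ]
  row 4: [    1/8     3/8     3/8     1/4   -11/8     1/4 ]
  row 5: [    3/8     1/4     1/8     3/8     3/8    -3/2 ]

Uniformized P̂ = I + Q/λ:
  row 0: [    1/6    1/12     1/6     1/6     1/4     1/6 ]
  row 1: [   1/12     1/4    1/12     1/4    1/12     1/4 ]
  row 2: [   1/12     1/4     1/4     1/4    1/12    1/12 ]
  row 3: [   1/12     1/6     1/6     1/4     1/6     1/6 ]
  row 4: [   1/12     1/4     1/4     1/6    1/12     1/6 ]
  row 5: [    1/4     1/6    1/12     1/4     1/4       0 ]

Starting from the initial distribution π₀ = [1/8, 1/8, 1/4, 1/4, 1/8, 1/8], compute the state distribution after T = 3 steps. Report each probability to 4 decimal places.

π = [0.1173, 0.1996, 0.1636, 0.2284, 0.1459, 0.1453]

t=0: π = [0.1250, 0.1250, 0.2500, 0.2500, 0.1250, 0.1250]
t=1: π = [0.1146, 0.1979, 0.1771, 0.2292, 0.1458, 0.1354]
t=2: π = [0.1155, 0.2005, 0.1658, 0.2283, 0.1441, 0.1458]
t=3: π = [0.1173, 0.1996, 0.1636, 0.2284, 0.1459, 0.1453]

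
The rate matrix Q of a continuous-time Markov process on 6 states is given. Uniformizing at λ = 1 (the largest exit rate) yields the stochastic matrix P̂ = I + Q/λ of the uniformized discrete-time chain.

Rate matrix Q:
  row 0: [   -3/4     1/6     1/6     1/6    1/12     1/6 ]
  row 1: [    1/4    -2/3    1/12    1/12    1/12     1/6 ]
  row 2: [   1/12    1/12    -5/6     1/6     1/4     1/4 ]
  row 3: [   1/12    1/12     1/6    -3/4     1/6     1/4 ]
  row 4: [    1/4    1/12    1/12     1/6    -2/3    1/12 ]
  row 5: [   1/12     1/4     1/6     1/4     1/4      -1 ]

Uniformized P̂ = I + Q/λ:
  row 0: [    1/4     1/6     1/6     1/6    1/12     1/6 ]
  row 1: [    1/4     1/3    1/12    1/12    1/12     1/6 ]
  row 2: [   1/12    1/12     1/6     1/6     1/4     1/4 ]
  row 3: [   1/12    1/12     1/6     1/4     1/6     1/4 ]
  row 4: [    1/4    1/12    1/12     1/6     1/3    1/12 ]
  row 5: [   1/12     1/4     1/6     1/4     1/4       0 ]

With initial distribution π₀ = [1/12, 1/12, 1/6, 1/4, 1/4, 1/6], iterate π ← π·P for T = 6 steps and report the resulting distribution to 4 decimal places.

π = [0.1718, 0.1638, 0.1367, 0.1807, 0.1953, 0.1516]

t=0: π = [0.0833, 0.0833, 0.1667, 0.2500, 0.2500, 0.1667]
t=1: π = [0.1528, 0.1389, 0.1389, 0.1944, 0.2222, 0.1528]
t=2: π = [0.1690, 0.1563, 0.1366, 0.1840, 0.2037, 0.1505]
t=3: π = [0.1715, 0.1616, 0.1367, 0.1815, 0.1974, 0.1513]
t=4: π = [0.1717, 0.1632, 0.1368, 0.1809, 0.1958, 0.1515]
t=5: π = [0.1718, 0.1637, 0.1367, 0.1808, 0.1954, 0.1516]
t=6: π = [0.1718, 0.1638, 0.1367, 0.1807, 0.1953, 0.1516]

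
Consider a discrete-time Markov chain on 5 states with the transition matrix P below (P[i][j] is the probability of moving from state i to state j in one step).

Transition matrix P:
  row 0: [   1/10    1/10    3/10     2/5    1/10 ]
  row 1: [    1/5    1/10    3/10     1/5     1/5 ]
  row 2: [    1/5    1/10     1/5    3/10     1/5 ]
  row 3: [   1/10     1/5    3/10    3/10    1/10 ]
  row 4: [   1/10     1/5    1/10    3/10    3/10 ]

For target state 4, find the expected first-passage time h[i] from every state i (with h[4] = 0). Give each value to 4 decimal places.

First-step conditioning: h[4] = 0; for i ≠ 4, h[i] = 1 + Σ_k P[i][k]·h[k].
  h[0] = 1 + 1/10·h[0] + 1/10·h[1] + 3/10·h[2] + 2/5·h[3]
  h[1] = 1 + 1/5·h[0] + 1/10·h[1] + 3/10·h[2] + 1/5·h[3]
  h[2] = 1 + 1/5·h[0] + 1/10·h[1] + 1/5·h[2] + 3/10·h[3]
  h[3] = 1 + 1/10·h[0] + 1/5·h[1] + 3/10·h[2] + 3/10·h[3]
Solving the 4×4 linear system over states ≠ 4 gives exactly h = [1232/173, 1111/173, 1121/173, 1221/173, 0] (h[4] = 0 is the target).

h = [7.1214, 6.4220, 6.4798, 7.0578, 0.0000]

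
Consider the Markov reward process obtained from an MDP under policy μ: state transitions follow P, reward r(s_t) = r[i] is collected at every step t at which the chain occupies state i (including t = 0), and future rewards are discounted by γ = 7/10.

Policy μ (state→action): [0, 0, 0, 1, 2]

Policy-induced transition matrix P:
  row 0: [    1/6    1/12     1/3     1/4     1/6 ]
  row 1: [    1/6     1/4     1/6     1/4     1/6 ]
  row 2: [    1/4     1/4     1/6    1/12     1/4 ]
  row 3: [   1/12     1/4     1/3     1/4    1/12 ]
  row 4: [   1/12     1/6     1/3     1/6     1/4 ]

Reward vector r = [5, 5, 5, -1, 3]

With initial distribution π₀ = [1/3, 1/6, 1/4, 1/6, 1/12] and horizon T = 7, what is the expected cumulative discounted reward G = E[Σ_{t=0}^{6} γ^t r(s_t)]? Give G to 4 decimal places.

t=0: π = [0.3333, 0.1667, 0.2500, 0.1667, 0.0833], E[r] = 3.8333, γ^t·E[r] = 3.833333, running G = 3.833333
t=1: π = [0.1667, 0.1875, 0.2639, 0.2014, 0.1806], E[r] = 3.4306, γ^t·E[r] = 2.401389, running G = 6.234722
t=2: π = [0.1568, 0.2072, 0.2581, 0.1910, 0.1869], E[r] = 3.4803, γ^t·E[r] = 1.705359, running G = 7.940081
t=3: π = [0.1567, 0.2083, 0.2558, 0.1914, 0.1878], E[r] = 3.4759, γ^t·E[r] = 1.192229, running G = 9.132310
t=4: π = [0.1564, 0.2082, 0.2560, 0.1917, 0.1877], E[r] = 3.4743, γ^t·E[r] = 0.834188, running G = 9.966498
t=5: π = [0.1564, 0.2083, 0.2560, 0.1917, 0.1877], E[r] = 3.4745, γ^t·E[r] = 0.583960, running G = 10.550458
t=6: π = [0.1564, 0.2083, 0.2560, 0.1917, 0.1877], E[r] = 3.4745, γ^t·E[r] = 0.408768, running G = 10.959227

G = 10.9592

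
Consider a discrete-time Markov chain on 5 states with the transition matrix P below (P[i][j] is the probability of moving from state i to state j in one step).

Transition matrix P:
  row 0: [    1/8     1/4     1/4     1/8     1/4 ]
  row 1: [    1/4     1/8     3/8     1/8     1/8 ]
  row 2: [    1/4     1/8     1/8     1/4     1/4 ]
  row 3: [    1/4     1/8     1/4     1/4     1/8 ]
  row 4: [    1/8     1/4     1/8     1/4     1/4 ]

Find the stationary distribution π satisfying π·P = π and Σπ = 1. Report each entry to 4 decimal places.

π = [0.1997, 0.1753, 0.2192, 0.2031, 0.2027]

Balance equations π_j = Σ_i π_i·P[i][j]:
  π_0 = 1/8·π_0 + 1/4·π_1 + 1/4·π_2 + 1/4·π_3 + 1/8·π_4
  π_1 = 1/4·π_0 + 1/8·π_1 + 1/8·π_2 + 1/8·π_3 + 1/4·π_4
  π_2 = 1/4·π_0 + 3/8·π_1 + 1/8·π_2 + 1/4·π_3 + 1/8·π_4
  π_3 = 1/8·π_0 + 1/8·π_1 + 1/4·π_2 + 1/4·π_3 + 1/4·π_4
  normalize: π_0 + π_1 + π_2 + π_3 + π_4 = 1
Solving the linear system gives exactly π = [933/4672, 819/4672, 16/73, 13/64, 947/4672].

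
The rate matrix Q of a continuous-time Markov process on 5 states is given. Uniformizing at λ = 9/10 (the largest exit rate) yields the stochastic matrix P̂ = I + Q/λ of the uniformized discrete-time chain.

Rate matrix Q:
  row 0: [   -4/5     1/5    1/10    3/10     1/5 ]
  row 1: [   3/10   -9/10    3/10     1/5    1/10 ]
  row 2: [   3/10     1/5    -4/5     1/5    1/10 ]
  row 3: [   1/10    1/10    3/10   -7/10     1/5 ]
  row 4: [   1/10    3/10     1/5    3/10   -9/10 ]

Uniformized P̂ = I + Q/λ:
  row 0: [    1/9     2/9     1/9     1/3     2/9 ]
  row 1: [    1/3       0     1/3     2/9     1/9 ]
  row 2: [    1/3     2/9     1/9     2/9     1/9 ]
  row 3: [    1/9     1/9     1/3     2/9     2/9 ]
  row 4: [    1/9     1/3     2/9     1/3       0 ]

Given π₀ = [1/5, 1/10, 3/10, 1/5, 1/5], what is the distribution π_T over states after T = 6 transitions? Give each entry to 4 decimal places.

t=0: π = [0.2000, 0.1000, 0.3000, 0.2000, 0.2000]
t=1: π = [0.2000, 0.2000, 0.2000, 0.2667, 0.1333]
t=2: π = [0.2000, 0.1630, 0.2296, 0.2593, 0.1481]
t=3: π = [0.1984, 0.1737, 0.2214, 0.2609, 0.1457]
t=4: π = [0.1989, 0.1708, 0.2239, 0.2604, 0.1460]
t=5: π = [0.1988, 0.1715, 0.2232, 0.2605, 0.1459]
t=6: π = [0.1988, 0.1714, 0.2233, 0.2605, 0.1459]

π = [0.1988, 0.1714, 0.2233, 0.2605, 0.1459]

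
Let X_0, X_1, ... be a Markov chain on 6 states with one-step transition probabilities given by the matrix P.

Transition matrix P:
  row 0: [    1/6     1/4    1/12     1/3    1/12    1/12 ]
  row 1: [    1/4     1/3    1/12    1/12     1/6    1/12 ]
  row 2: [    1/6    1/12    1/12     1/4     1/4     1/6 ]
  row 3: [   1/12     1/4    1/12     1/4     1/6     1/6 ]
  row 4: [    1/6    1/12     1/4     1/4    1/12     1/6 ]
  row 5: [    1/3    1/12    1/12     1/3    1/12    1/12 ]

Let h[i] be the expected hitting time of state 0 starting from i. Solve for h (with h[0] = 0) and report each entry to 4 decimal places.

h = [0.0000, 4.8350, 5.4268, 5.7804, 5.4268, 4.6191]

First-step conditioning: h[0] = 0; for i ≠ 0, h[i] = 1 + Σ_k P[i][k]·h[k].
  h[1] = 1 + 1/3·h[1] + 1/12·h[2] + 1/12·h[3] + 1/6·h[4] + 1/12·h[5]
  h[2] = 1 + 1/12·h[1] + 1/12·h[2] + 1/4·h[3] + 1/4·h[4] + 1/6·h[5]
  h[3] = 1 + 1/4·h[1] + 1/12·h[2] + 1/4·h[3] + 1/6·h[4] + 1/6·h[5]
  h[4] = 1 + 1/12·h[1] + 1/4·h[2] + 1/4·h[3] + 1/12·h[4] + 1/6·h[5]
  h[5] = 1 + 1/12·h[1] + 1/12·h[2] + 1/3·h[3] + 1/12·h[4] + 1/12·h[5]
Solving the 5×5 linear system over states ≠ 0 gives exactly h = [0, 3897/806, 2187/403, 4659/806, 2187/403, 3723/806] (h[0] = 0 is the target).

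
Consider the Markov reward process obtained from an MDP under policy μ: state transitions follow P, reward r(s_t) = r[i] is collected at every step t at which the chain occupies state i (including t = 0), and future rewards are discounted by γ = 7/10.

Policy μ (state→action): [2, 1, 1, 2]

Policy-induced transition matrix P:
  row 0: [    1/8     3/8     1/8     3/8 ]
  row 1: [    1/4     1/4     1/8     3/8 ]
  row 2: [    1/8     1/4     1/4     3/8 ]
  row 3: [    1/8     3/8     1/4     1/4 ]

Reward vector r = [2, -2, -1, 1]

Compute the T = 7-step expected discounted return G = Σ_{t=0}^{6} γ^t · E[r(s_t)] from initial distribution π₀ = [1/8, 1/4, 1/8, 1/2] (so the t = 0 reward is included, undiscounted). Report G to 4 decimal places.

G = -0.2411

t=0: π = [0.1250, 0.2500, 0.1250, 0.5000], E[r] = 0.1250, γ^t·E[r] = 0.125000, running G = 0.125000
t=1: π = [0.1563, 0.3281, 0.2031, 0.3125], E[r] = -0.2344, γ^t·E[r] = -0.164063, running G = -0.039063
t=2: π = [0.1660, 0.3086, 0.1895, 0.3359], E[r] = -0.1387, γ^t·E[r] = -0.067949, running G = -0.107012
t=3: π = [0.1636, 0.3127, 0.1907, 0.3330], E[r] = -0.1560, γ^t·E[r] = -0.053510, running G = -0.160522
t=4: π = [0.1641, 0.3121, 0.1905, 0.3334], E[r] = -0.1530, γ^t·E[r] = -0.036746, running G = -0.197268
t=5: π = [0.1640, 0.3122, 0.1905, 0.3333], E[r] = -0.1535, γ^t·E[r] = -0.025799, running G = -0.223067
t=6: π = [0.1640, 0.3122, 0.1905, 0.3333], E[r] = -0.1534, γ^t·E[r] = -0.018051, running G = -0.241118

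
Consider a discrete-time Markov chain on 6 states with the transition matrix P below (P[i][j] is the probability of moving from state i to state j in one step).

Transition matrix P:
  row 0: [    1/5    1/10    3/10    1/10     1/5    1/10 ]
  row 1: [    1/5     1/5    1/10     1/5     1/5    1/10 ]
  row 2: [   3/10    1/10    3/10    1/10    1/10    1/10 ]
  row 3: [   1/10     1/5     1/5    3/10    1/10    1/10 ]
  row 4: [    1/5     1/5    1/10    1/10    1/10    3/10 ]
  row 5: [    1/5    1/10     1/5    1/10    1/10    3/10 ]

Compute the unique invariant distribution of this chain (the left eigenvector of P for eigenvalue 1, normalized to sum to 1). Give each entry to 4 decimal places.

Balance equations π_j = Σ_i π_i·P[i][j]:
  π_0 = 1/5·π_0 + 1/5·π_1 + 3/10·π_2 + 1/10·π_3 + 1/5·π_4 + 1/5·π_5
  π_1 = 1/10·π_0 + 1/5·π_1 + 1/10·π_2 + 1/5·π_3 + 1/5·π_4 + 1/10·π_5
  π_2 = 3/10·π_0 + 1/10·π_1 + 3/10·π_2 + 1/5·π_3 + 1/10·π_4 + 1/5·π_5
  π_3 = 1/10·π_0 + 1/5·π_1 + 1/10·π_2 + 3/10·π_3 + 1/10·π_4 + 1/10·π_5
  π_4 = 1/5·π_0 + 1/5·π_1 + 1/10·π_2 + 1/10·π_3 + 1/10·π_4 + 1/10·π_5
  normalize: π_0 + π_1 + π_2 + π_3 + π_4 + π_5 = 1
Solving the linear system gives exactly π = [6481/31283, 4441/31283, 1917/8938, 8931/62566, 8441/62566, 9931/62566].

π = [0.2072, 0.1420, 0.2145, 0.1427, 0.1349, 0.1587]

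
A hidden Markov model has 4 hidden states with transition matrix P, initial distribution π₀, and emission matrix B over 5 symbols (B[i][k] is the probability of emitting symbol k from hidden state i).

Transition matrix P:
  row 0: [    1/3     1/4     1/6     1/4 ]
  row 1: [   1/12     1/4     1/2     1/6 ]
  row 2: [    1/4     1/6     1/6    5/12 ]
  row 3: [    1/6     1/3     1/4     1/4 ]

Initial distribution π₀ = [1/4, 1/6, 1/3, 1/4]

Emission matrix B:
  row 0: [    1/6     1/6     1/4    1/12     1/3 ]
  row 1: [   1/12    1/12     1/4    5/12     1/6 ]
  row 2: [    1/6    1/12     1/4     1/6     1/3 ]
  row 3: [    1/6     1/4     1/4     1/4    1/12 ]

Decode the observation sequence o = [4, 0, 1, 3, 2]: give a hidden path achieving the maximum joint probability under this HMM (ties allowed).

t=0: δ = [8.333e-02, 2.778e-02, 1.111e-01, 2.083e-02]  (obs o_0=4)
t=1: δ = [4.630e-03, 1.736e-03, 3.086e-03, 7.716e-03]  ψ = [0, 0, 2, 2]  (obs o_1=0)
t=2: δ = [2.572e-04, 2.143e-04, 1.608e-04, 4.823e-04]  ψ = [0, 3, 3, 3]  (obs o_2=1)
t=3: δ = [7.144e-06, 6.698e-05, 2.009e-05, 3.014e-05]  ψ = [0, 3, 3, 3]  (obs o_3=3)
t=4: δ = [1.395e-06, 4.186e-06, 8.372e-06, 2.791e-06]  ψ = [1, 1, 1, 1]  (obs o_4=2)
backtrack: best end state = 2; path = [2, 3, 3, 1, 2]

path = [2, 3, 3, 1, 2]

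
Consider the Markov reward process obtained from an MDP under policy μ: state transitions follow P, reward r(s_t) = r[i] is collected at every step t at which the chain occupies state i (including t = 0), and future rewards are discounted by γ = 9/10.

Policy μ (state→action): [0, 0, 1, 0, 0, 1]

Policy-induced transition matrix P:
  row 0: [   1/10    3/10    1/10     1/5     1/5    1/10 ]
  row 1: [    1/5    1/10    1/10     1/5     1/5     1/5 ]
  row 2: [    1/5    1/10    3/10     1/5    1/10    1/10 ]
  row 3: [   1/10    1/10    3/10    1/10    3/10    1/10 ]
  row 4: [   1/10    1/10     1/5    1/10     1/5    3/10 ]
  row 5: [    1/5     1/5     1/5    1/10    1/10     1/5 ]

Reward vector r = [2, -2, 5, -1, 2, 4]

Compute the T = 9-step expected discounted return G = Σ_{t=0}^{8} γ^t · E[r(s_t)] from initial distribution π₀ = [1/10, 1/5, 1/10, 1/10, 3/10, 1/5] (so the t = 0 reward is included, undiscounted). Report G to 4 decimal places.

G = 11.4607

t=0: π = [0.1000, 0.2000, 0.1000, 0.1000, 0.3000, 0.2000], E[r] = 1.6000, γ^t·E[r] = 1.600000, running G = 1.600000
t=1: π = [0.1500, 0.1400, 0.1900, 0.1400, 0.1800, 0.2000], E[r] = 1.9900, γ^t·E[r] = 1.791000, running G = 3.391000
t=2: π = [0.1530, 0.1500, 0.2040, 0.1480, 0.1750, 0.1700], E[r] = 1.9080, γ^t·E[r] = 1.545480, running G = 4.936480
t=3: π = [0.1524, 0.1476, 0.2049, 0.1507, 0.1774, 0.1670], E[r] = 1.9062, γ^t·E[r] = 1.389620, running G = 6.326100
t=4: π = [0.1520, 0.1472, 0.2056, 0.1505, 0.1779, 0.1669], E[r] = 1.9104, γ^t·E[r] = 1.253394, running G = 7.579494
t=5: π = [0.1520, 0.1471, 0.2057, 0.1505, 0.1778, 0.1670], E[r] = 1.9113, γ^t·E[r] = 1.128609, running G = 8.708102
t=6: π = [0.1520, 0.1471, 0.2057, 0.1505, 0.1778, 0.1670], E[r] = 1.9113, γ^t·E[r] = 1.015729, running G = 9.723832
t=7: π = [0.1520, 0.1471, 0.2057, 0.1505, 0.1778, 0.1670], E[r] = 1.9113, γ^t·E[r] = 0.914148, running G = 10.637980
t=8: π = [0.1520, 0.1471, 0.2057, 0.1505, 0.1778, 0.1670], E[r] = 1.9113, γ^t·E[r] = 0.822734, running G = 11.460714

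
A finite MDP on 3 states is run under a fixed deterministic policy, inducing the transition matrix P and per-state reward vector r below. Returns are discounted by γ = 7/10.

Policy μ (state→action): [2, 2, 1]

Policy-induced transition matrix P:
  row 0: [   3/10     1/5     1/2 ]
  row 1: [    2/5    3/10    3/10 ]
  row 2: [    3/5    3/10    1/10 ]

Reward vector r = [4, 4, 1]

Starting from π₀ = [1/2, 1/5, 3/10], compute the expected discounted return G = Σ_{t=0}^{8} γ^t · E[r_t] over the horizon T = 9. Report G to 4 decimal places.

t=0: π = [0.5000, 0.2000, 0.3000], E[r] = 3.1000, γ^t·E[r] = 3.100000, running G = 3.100000
t=1: π = [0.4100, 0.2500, 0.3400], E[r] = 2.9800, γ^t·E[r] = 2.086000, running G = 5.186000
t=2: π = [0.4270, 0.2590, 0.3140], E[r] = 3.0580, γ^t·E[r] = 1.498420, running G = 6.684420
t=3: π = [0.4201, 0.2573, 0.3226], E[r] = 3.0322, γ^t·E[r] = 1.040045, running G = 7.724465
t=4: π = [0.4225, 0.2580, 0.3195], E[r] = 3.0415, γ^t·E[r] = 0.730264, running G = 8.454729
t=5: π = [0.4216, 0.2577, 0.3206], E[r] = 3.0382, γ^t·E[r] = 0.510629, running G = 8.965358
t=6: π = [0.4220, 0.2578, 0.3202], E[r] = 3.0394, γ^t·E[r] = 0.357579, running G = 9.322937
t=7: π = [0.4218, 0.2578, 0.3203], E[r] = 3.0390, γ^t·E[r] = 0.250271, running G = 9.573208
t=8: π = [0.4219, 0.2578, 0.3203], E[r] = 3.0391, γ^t·E[r] = 0.175198, running G = 9.748406

G = 9.7484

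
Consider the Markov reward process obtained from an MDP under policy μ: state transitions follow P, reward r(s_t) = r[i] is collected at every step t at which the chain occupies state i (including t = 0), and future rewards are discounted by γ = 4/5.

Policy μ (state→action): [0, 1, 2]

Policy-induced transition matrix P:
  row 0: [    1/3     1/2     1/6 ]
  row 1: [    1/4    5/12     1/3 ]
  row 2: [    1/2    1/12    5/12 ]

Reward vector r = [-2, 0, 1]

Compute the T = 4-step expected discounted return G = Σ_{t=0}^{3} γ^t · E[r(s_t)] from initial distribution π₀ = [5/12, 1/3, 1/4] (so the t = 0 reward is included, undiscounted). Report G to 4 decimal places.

t=0: π = [0.4167, 0.3333, 0.2500], E[r] = -0.5833, γ^t·E[r] = -0.583333, running G = -0.583333
t=1: π = [0.3472, 0.3681, 0.2847], E[r] = -0.4097, γ^t·E[r] = -0.327778, running G = -0.911111
t=2: π = [0.3501, 0.3507, 0.2992], E[r] = -0.4010, γ^t·E[r] = -0.256667, running G = -1.167778
t=3: π = [0.3540, 0.3461, 0.2999], E[r] = -0.4080, γ^t·E[r] = -0.208914, running G = -1.376691

G = -1.3767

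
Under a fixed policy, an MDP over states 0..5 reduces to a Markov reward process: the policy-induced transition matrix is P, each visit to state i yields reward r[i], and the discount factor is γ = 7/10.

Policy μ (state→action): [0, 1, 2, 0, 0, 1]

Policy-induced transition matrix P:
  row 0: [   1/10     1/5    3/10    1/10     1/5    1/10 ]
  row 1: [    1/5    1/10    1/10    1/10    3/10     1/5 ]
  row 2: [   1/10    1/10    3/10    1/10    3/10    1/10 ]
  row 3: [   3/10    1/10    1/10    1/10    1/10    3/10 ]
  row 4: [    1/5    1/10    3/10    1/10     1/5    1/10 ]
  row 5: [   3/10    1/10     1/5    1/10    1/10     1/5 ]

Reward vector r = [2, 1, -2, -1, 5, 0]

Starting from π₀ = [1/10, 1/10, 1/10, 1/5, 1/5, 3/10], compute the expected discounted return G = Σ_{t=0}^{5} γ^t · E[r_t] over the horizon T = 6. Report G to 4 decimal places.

G = 2.7054

t=0: π = [0.1000, 0.1000, 0.1000, 0.2000, 0.2000, 0.3000], E[r] = 0.9000, γ^t·E[r] = 0.900000, running G = 0.900000
t=1: π = [0.2300, 0.1100, 0.2100, 0.1000, 0.1700, 0.1800], E[r] = 0.9000, γ^t·E[r] = 0.630000, running G = 1.530000
t=2: π = [0.1840, 0.1230, 0.2400, 0.1000, 0.2040, 0.1490], E[r] = 0.9310, γ^t·E[r] = 0.456190, running G = 1.986190
t=3: π = [0.1825, 0.1184, 0.2405, 0.1000, 0.2114, 0.1472], E[r] = 0.9594, γ^t·E[r] = 0.329074, running G = 2.315264
t=4: π = [0.1824, 0.1183, 0.2416, 0.1000, 0.2112, 0.1466], E[r] = 0.9557, γ^t·E[r] = 0.229473, running G = 2.544737
t=5: π = [0.1823, 0.1182, 0.2417, 0.1000, 0.2113, 0.1465], E[r] = 0.9560, γ^t·E[r] = 0.160676, running G = 2.705413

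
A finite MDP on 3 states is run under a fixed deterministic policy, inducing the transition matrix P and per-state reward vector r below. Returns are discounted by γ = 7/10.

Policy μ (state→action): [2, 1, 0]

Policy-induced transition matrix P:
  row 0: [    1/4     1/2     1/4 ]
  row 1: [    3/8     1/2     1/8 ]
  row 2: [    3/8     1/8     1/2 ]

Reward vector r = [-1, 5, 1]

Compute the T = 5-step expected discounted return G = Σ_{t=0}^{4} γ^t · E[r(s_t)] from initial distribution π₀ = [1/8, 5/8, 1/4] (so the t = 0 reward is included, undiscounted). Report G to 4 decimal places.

t=0: π = [0.1250, 0.6250, 0.2500], E[r] = 3.2500, γ^t·E[r] = 3.250000, running G = 3.250000
t=1: π = [0.3594, 0.4063, 0.2344], E[r] = 1.9063, γ^t·E[r] = 1.334375, running G = 4.584375
t=2: π = [0.3301, 0.4121, 0.2578], E[r] = 1.9883, γ^t·E[r] = 0.974258, running G = 5.558633
t=3: π = [0.3337, 0.4033, 0.2629], E[r] = 1.9458, γ^t·E[r] = 0.667410, running G = 6.226042
t=4: π = [0.3333, 0.4014, 0.2653], E[r] = 1.9390, γ^t·E[r] = 0.465560, running G = 6.691603

G = 6.6916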